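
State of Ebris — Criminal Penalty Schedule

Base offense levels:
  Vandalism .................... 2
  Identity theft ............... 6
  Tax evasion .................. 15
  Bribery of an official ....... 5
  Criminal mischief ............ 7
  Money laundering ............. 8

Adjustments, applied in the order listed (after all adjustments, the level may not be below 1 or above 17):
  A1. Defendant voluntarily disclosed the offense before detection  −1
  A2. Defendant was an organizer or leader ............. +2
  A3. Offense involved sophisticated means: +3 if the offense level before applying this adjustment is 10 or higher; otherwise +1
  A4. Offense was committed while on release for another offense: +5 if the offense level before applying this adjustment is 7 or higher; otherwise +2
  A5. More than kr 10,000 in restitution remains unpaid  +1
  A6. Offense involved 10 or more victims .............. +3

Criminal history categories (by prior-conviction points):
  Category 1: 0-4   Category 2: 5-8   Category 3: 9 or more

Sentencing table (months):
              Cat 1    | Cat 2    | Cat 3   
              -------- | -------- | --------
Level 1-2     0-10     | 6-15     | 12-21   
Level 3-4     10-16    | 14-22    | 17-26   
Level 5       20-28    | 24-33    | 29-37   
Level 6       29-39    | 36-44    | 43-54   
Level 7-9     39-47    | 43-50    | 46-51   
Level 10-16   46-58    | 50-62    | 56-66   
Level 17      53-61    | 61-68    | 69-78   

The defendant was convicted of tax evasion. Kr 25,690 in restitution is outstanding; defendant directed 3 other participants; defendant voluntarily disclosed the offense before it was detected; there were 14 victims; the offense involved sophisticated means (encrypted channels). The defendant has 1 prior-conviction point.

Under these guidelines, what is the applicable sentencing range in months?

53-61 months

Base offense level for tax evasion: 15.
A1 applies: 15 − 1 = 14.
A2 applies: 14 + 2 = 16.
A3 applies (level before this adjustment is 16 ≥ 10, so +3): 16 + 3 = 19.
A4 does not apply.
A5 applies: 19 + 1 = 20.
A6 applies: 20 + 3 = 23.
Level 23 exceeds the maximum of 17; capped at 17.
Final offense level: 17.
Criminal history: 1 prior point → Category 1 (0-4).
Level 17 falls in the 17 band.
Grid: Level 17 × Category 1 = 53-61 months.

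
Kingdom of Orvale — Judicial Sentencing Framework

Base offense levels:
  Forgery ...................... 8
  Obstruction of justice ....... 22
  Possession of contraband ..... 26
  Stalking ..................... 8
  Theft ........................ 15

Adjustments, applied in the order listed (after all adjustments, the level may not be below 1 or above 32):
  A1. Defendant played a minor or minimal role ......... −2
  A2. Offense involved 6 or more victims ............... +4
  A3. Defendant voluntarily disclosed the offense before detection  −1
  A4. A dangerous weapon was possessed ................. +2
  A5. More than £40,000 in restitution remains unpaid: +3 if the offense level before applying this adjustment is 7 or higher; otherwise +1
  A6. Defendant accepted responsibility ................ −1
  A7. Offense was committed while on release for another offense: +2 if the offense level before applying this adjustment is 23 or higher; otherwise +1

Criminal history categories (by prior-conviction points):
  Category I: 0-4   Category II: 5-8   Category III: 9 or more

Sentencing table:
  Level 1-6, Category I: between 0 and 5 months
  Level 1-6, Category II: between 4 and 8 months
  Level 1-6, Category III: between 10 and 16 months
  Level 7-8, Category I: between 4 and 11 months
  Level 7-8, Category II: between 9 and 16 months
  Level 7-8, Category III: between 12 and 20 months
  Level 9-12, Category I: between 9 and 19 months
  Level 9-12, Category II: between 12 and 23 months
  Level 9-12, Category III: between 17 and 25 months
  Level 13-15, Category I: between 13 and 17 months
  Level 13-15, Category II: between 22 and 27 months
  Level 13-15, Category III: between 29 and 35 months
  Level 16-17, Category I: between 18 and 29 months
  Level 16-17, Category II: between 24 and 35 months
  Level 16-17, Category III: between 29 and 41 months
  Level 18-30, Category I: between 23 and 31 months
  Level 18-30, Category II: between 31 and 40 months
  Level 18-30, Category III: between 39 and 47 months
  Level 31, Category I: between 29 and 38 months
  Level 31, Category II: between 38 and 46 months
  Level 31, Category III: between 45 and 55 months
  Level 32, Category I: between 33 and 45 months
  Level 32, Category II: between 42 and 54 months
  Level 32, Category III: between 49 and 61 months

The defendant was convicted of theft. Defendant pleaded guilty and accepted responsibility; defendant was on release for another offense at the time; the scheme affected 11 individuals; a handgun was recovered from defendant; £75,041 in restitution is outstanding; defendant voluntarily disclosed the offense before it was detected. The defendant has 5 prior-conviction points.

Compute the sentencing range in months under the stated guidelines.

Base offense level for theft: 15.
A2 applies: 15 + 4 = 19.
A3 applies: 19 − 1 = 18.
A4 applies: 18 + 2 = 20.
A5 applies (level before this adjustment is 20 ≥ 7, so +3): 20 + 3 = 23.
A6 applies: 23 − 1 = 22.
A7 applies (level before this adjustment is 22 < 23, so +1): 22 + 1 = 23.
Final offense level: 23.
Criminal history: 5 prior points → Category II (5-8).
Level 23 falls in the 18-30 band.
Grid: Level 18-30 × Category II = 31-40 months.

31-40 months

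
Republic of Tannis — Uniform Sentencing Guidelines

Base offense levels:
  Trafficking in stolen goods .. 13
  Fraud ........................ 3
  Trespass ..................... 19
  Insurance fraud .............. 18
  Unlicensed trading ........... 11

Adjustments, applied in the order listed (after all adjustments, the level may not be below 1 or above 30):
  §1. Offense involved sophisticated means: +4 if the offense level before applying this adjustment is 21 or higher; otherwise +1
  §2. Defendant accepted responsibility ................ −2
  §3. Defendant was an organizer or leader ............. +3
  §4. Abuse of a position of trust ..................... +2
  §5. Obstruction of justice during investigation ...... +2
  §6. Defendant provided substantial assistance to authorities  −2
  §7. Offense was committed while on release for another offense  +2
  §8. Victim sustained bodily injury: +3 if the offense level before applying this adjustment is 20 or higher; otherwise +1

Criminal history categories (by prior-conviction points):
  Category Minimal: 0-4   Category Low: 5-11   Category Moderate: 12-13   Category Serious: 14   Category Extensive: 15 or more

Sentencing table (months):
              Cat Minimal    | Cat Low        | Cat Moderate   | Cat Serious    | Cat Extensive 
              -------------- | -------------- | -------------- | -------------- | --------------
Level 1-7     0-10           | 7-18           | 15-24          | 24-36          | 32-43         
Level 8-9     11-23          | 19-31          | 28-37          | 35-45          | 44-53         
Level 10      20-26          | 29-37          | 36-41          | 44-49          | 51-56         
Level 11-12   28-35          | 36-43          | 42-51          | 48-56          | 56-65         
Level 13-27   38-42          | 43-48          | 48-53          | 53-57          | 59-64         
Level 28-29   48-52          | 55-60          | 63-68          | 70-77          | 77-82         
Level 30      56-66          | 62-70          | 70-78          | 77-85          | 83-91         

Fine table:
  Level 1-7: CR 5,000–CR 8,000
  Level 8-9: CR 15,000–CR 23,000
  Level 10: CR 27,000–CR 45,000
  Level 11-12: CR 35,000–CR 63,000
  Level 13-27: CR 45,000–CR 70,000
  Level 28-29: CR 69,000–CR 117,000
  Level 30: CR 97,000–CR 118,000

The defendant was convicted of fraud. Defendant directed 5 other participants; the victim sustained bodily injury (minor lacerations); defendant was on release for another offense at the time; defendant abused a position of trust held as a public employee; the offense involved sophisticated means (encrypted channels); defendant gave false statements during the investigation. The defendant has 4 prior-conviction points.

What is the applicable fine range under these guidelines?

CR 45,000–CR 70,000

Base offense level for fraud: 3.
§1 applies (level before this adjustment is 3 < 21, so +1): 3 + 1 = 4.
§2 does not apply.
§3 applies: 4 + 3 = 7.
§4 applies: 7 + 2 = 9.
§5 applies: 9 + 2 = 11.
§6 does not apply.
§7 applies: 11 + 2 = 13.
§8 applies (level before this adjustment is 13 < 20, so +1): 13 + 1 = 14.
Final offense level: 14.
Level 14 falls in the 13-27 band.
Fine table: Level 13-27 → CR 45,000–CR 70,000.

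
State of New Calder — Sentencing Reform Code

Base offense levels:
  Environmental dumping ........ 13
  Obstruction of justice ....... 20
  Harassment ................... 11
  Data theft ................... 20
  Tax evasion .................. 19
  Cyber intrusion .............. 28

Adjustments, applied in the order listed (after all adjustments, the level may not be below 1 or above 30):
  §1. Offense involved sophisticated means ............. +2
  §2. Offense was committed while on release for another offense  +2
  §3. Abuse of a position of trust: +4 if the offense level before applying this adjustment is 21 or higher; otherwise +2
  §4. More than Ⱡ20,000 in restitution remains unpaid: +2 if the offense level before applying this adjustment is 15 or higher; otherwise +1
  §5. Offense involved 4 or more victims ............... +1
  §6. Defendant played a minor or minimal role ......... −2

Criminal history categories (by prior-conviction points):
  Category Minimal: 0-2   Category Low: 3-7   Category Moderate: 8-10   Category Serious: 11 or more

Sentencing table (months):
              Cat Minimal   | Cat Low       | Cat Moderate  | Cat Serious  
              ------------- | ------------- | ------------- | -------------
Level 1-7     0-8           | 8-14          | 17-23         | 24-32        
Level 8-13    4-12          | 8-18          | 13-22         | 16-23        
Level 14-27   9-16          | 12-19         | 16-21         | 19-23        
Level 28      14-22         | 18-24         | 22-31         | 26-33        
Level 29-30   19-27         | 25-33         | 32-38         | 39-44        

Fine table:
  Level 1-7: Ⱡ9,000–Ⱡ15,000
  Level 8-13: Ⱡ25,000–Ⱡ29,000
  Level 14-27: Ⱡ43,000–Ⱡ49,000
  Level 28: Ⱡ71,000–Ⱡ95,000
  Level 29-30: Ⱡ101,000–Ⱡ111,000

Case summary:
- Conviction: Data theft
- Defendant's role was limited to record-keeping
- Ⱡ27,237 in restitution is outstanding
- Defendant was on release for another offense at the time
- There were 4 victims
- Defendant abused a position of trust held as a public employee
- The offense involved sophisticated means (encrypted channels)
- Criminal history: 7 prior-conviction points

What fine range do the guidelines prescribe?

Ⱡ101,000–Ⱡ111,000

Base offense level for data theft: 20.
§1 applies: 20 + 2 = 22.
§2 applies: 22 + 2 = 24.
§3 applies (level before this adjustment is 24 ≥ 21, so +4): 24 + 4 = 28.
§4 applies (level before this adjustment is 28 ≥ 15, so +2): 28 + 2 = 30.
§5 applies: 30 + 1 = 31.
§6 applies: 31 − 2 = 29.
Final offense level: 29.
Level 29 falls in the 29-30 band.
Fine table: Level 29-30 → Ⱡ101,000–Ⱡ111,000.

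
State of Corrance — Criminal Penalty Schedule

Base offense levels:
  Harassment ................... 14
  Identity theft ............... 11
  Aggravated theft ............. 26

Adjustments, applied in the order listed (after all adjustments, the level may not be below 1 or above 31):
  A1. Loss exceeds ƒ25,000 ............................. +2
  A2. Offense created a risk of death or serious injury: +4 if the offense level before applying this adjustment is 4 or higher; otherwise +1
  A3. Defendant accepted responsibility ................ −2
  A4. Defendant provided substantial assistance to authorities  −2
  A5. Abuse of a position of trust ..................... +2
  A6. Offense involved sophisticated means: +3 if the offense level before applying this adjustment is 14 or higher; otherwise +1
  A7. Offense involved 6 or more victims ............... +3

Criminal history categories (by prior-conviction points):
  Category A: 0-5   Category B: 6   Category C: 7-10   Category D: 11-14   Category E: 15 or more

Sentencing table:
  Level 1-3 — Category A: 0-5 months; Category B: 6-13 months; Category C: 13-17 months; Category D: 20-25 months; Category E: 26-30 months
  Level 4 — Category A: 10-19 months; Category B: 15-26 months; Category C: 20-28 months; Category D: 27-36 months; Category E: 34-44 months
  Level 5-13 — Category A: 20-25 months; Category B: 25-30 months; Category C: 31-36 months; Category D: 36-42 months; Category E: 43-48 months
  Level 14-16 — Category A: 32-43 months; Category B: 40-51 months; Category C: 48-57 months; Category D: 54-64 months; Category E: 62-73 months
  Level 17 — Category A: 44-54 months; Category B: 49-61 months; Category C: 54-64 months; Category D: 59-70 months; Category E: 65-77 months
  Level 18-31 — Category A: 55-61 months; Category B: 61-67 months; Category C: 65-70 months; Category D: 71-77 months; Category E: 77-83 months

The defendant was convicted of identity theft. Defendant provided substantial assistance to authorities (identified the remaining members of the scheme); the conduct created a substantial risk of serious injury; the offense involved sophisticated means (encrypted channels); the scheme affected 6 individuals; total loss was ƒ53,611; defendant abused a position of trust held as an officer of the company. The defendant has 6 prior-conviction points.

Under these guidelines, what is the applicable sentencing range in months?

Base offense level for identity theft: 11.
A1 applies: 11 + 2 = 13.
A2 applies (level before this adjustment is 13 ≥ 4, so +4): 13 + 4 = 17.
A4 applies: 17 − 2 = 15.
A5 applies: 15 + 2 = 17.
A6 applies (level before this adjustment is 17 ≥ 14, so +3): 17 + 3 = 20.
A7 applies: 20 + 3 = 23.
Final offense level: 23.
Criminal history: 6 prior points → Category B (6).
Level 23 falls in the 18-31 band.
Grid: Level 18-31 × Category B = 61-67 months.

61-67 months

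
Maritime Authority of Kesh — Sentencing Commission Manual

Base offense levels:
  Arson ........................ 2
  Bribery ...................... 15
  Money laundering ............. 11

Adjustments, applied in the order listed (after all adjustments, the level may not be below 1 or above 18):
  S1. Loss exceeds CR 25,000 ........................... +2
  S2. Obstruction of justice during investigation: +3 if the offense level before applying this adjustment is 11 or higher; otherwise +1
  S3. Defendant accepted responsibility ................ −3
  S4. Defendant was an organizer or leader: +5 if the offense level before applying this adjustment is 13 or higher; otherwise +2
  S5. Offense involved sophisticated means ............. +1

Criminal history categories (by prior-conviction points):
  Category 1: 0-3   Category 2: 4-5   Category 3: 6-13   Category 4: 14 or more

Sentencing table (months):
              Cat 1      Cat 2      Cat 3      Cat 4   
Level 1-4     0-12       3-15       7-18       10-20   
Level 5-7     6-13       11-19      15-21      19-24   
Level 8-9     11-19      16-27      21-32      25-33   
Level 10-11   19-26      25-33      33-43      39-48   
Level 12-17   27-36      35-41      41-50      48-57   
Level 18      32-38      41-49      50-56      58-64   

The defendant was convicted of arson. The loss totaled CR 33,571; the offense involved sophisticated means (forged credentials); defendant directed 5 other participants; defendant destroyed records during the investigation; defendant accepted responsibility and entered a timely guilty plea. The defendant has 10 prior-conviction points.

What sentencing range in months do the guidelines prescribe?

Base offense level for arson: 2.
S1 applies: 2 + 2 = 4.
S2 applies (level before this adjustment is 4 < 11, so +1): 4 + 1 = 5.
S3 applies: 5 − 3 = 2.
S4 applies (level before this adjustment is 2 < 13, so +2): 2 + 2 = 4.
S5 applies: 4 + 1 = 5.
Final offense level: 5.
Criminal history: 10 prior points → Category 3 (6-13).
Level 5 falls in the 5-7 band.
Grid: Level 5-7 × Category 3 = 15-21 months.

15-21 months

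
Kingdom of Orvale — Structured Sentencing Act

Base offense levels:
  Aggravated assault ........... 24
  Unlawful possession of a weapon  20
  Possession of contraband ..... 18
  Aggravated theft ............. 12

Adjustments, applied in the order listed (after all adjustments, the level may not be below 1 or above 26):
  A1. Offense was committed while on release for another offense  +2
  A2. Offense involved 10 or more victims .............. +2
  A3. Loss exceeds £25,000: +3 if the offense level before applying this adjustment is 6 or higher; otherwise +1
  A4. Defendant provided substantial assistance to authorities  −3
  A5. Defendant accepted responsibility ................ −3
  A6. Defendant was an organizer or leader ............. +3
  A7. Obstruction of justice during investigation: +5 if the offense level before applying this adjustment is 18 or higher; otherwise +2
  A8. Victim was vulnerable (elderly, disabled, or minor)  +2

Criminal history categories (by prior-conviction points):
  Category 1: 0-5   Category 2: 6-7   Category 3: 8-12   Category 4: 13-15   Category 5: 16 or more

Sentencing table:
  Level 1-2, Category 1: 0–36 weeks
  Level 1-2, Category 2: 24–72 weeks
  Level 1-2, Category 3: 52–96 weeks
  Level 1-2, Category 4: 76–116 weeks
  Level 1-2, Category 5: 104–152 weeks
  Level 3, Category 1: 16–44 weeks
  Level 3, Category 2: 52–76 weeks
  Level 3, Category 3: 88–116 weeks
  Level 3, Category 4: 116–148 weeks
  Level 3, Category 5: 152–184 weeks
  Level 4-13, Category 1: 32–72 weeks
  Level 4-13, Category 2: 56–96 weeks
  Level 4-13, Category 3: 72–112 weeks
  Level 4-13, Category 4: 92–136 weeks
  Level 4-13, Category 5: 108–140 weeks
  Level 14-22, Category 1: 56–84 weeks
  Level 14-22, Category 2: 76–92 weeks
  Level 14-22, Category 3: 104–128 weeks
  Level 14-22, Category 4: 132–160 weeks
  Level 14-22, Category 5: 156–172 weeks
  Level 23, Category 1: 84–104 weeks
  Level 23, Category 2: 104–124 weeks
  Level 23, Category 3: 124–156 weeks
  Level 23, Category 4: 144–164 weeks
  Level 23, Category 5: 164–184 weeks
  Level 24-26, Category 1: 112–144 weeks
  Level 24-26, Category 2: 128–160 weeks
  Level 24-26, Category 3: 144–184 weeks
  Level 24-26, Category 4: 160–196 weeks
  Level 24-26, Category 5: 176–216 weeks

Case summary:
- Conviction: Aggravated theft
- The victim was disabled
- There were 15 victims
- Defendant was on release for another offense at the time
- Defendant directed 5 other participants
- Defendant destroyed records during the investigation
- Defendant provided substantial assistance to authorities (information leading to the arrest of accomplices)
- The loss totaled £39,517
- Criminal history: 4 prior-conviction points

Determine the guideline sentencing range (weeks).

Base offense level for aggravated theft: 12.
A1 applies: 12 + 2 = 14.
A2 applies: 14 + 2 = 16.
A3 applies (level before this adjustment is 16 ≥ 6, so +3): 16 + 3 = 19.
A4 applies: 19 − 3 = 16.
A5 does not apply.
A6 applies: 16 + 3 = 19.
A7 applies (level before this adjustment is 19 ≥ 18, so +5): 19 + 5 = 24.
A8 applies: 24 + 2 = 26.
Final offense level: 26.
Criminal history: 4 prior points → Category 1 (0-5).
Level 26 falls in the 24-26 band.
Grid: Level 24-26 × Category 1 = 112-144 weeks.

112-144 weeks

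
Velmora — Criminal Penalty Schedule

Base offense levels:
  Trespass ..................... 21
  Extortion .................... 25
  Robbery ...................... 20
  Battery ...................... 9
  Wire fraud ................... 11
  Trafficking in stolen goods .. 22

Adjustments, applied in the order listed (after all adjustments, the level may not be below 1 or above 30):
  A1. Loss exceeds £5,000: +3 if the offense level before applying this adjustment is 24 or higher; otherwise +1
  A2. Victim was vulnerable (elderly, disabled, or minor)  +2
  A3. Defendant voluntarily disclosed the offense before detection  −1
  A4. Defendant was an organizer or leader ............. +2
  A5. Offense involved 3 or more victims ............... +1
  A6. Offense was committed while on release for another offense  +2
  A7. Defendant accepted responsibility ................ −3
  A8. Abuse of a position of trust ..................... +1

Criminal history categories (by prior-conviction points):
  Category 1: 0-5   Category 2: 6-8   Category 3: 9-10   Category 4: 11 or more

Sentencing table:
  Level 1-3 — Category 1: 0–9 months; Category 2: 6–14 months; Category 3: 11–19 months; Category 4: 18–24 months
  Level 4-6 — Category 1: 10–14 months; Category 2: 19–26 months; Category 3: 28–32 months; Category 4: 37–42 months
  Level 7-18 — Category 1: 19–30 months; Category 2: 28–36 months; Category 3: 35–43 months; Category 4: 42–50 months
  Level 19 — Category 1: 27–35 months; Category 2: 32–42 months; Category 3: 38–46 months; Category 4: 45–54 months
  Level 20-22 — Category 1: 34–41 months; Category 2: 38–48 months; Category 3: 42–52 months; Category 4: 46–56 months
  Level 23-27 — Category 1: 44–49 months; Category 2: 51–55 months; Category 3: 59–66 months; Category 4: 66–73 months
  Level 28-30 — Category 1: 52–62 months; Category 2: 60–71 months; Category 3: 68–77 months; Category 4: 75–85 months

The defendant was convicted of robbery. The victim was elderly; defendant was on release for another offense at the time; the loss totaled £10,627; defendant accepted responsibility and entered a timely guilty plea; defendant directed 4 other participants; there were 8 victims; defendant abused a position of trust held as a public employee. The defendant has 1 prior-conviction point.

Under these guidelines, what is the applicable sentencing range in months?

Base offense level for robbery: 20.
A1 applies (level before this adjustment is 20 < 24, so +1): 20 + 1 = 21.
A2 applies: 21 + 2 = 23.
A3 does not apply.
A4 applies: 23 + 2 = 25.
A5 applies: 25 + 1 = 26.
A6 applies: 26 + 2 = 28.
A7 applies: 28 − 3 = 25.
A8 applies: 25 + 1 = 26.
Final offense level: 26.
Criminal history: 1 prior point → Category 1 (0-5).
Level 26 falls in the 23-27 band.
Grid: Level 23-27 × Category 1 = 44-49 months.

44-49 months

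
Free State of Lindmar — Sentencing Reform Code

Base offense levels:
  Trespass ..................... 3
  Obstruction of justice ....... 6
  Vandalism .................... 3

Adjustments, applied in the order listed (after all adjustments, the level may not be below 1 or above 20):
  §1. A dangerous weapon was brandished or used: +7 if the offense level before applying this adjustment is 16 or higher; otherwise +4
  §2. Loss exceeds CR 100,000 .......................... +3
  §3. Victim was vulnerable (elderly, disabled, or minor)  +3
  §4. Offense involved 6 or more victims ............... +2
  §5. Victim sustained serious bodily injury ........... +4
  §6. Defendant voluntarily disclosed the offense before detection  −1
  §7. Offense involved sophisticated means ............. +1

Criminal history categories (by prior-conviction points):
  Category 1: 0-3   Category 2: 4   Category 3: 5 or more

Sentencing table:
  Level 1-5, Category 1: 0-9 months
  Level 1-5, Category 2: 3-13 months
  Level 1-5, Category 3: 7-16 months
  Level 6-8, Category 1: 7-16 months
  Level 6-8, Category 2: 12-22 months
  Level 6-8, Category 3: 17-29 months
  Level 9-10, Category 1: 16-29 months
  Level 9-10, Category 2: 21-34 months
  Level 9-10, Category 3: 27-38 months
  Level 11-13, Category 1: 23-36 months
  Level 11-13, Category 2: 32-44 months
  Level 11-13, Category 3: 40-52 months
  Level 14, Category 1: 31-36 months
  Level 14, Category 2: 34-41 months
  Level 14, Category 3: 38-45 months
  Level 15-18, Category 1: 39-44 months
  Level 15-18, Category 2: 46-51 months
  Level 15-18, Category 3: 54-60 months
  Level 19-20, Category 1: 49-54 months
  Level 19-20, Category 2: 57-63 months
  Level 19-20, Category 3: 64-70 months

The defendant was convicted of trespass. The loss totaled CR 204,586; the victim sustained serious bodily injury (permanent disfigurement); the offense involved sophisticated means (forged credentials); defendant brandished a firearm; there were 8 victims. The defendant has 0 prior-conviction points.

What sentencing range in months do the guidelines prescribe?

39-44 months

Base offense level for trespass: 3.
§1 applies (level before this adjustment is 3 < 16, so +4): 3 + 4 = 7.
§2 applies: 7 + 3 = 10.
§4 applies: 10 + 2 = 12.
§5 applies: 12 + 4 = 16.
§6 does not apply.
§7 applies: 16 + 1 = 17.
Final offense level: 17.
Criminal history: 0 prior points → Category 1 (0-3).
Level 17 falls in the 15-18 band.
Grid: Level 15-18 × Category 1 = 39-44 months.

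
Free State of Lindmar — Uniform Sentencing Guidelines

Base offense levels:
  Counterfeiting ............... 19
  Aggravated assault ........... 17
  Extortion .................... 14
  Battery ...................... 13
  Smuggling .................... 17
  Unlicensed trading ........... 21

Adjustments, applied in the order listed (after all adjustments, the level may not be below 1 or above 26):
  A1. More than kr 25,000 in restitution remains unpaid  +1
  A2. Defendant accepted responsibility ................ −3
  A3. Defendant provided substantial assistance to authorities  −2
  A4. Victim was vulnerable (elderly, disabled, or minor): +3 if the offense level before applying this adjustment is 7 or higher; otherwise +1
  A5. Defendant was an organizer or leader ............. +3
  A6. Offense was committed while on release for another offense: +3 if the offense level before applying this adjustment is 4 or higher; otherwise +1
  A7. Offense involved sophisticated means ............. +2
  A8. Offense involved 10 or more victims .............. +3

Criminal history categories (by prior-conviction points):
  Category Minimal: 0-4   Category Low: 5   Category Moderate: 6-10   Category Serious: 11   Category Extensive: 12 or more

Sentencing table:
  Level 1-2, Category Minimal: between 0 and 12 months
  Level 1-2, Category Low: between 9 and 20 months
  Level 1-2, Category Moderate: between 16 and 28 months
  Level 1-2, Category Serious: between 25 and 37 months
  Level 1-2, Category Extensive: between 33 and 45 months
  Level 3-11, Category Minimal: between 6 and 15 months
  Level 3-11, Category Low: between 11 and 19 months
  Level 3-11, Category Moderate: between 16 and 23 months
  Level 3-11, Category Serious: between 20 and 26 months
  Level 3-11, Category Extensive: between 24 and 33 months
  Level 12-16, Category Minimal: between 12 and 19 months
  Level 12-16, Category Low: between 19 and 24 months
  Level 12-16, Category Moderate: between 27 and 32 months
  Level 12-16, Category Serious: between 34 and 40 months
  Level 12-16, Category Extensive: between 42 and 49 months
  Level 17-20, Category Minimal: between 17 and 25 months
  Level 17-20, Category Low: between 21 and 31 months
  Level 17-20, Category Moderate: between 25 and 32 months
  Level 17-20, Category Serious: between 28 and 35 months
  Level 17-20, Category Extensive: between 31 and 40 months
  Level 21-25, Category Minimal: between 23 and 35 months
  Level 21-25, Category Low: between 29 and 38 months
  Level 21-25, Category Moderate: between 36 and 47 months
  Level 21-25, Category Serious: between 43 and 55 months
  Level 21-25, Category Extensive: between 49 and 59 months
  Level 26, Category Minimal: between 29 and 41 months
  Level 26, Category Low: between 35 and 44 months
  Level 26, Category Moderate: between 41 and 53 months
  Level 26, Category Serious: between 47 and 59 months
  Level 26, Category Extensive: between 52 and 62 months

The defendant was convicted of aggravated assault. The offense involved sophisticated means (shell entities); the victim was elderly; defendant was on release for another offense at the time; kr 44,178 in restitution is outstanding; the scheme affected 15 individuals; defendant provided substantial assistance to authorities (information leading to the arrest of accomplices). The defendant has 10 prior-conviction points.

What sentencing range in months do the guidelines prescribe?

41-53 months

Base offense level for aggravated assault: 17.
A1 applies: 17 + 1 = 18.
A2 does not apply.
A3 applies: 18 − 2 = 16.
A4 applies (level before this adjustment is 16 ≥ 7, so +3): 16 + 3 = 19.
A5 does not apply.
A6 applies (level before this adjustment is 19 ≥ 4, so +3): 19 + 3 = 22.
A7 applies: 22 + 2 = 24.
A8 applies: 24 + 3 = 27.
Level 27 exceeds the maximum of 26; capped at 26.
Final offense level: 26.
Criminal history: 10 prior points → Category Moderate (6-10).
Level 26 falls in the 26 band.
Grid: Level 26 × Category Moderate = 41-53 months.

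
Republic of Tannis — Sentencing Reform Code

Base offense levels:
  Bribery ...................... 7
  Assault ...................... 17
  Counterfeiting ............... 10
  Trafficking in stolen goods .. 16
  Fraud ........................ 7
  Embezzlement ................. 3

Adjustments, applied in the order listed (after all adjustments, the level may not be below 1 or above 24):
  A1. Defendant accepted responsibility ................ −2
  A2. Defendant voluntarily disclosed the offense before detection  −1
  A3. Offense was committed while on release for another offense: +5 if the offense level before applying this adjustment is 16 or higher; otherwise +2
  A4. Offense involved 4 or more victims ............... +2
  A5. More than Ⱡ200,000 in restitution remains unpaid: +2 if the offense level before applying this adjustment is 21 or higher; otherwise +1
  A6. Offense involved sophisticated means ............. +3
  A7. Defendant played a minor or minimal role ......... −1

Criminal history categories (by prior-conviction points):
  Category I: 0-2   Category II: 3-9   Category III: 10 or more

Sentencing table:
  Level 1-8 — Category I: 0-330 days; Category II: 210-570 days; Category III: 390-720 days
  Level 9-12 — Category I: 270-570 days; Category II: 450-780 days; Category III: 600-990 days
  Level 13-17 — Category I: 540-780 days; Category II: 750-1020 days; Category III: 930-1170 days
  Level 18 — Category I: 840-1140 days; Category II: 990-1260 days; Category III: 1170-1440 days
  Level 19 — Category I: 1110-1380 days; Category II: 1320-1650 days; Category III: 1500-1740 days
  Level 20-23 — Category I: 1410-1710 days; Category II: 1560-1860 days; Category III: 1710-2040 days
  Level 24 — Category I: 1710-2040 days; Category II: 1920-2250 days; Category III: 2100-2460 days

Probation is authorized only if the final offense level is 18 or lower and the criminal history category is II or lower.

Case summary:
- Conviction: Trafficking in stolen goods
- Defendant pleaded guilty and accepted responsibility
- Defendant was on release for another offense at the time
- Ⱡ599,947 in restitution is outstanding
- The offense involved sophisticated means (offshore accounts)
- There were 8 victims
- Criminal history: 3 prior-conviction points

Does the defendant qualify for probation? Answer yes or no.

No

Base offense level for trafficking in stolen goods: 16.
A1 applies: 16 − 2 = 14.
A3 applies (level before this adjustment is 14 < 16, so +2): 14 + 2 = 16.
A4 applies: 16 + 2 = 18.
A5 applies (level before this adjustment is 18 < 21, so +1): 18 + 1 = 19.
A6 applies: 19 + 3 = 22.
Final offense level: 22.
Criminal history: 3 prior points → Category II (3-9).
Level 22 falls in the 20-23 band.
Grid: Level 20-23 × Category II = 1560-1860 days.
Probation check: level 22 > 18 and category II ≤ II → not eligible.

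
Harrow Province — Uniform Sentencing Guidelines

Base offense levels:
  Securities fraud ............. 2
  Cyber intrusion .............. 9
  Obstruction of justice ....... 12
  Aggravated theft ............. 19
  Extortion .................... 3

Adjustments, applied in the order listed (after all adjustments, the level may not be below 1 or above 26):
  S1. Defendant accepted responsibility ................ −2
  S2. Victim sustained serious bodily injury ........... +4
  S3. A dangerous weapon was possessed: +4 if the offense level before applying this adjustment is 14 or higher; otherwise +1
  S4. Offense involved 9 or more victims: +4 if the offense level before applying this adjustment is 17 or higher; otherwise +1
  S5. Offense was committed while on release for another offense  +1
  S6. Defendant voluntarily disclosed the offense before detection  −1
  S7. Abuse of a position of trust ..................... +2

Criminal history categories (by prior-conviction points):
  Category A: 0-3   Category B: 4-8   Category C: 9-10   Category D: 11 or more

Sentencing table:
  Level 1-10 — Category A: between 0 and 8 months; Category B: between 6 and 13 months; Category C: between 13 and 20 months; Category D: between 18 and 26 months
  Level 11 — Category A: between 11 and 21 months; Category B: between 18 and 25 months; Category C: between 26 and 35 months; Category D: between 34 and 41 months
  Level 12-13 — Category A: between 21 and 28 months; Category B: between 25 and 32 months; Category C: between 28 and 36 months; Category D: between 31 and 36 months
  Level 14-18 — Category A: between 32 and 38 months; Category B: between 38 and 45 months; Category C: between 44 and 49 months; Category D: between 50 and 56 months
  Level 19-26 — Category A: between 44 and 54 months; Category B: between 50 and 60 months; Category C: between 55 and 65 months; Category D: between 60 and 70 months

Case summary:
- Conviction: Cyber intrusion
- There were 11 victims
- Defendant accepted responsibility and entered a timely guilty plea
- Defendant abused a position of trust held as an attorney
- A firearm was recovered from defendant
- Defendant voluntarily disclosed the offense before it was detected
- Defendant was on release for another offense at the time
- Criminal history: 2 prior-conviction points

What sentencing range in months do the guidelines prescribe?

11-21 months

Base offense level for cyber intrusion: 9.
S1 applies: 9 − 2 = 7.
S3 applies (level before this adjustment is 7 < 14, so +1): 7 + 1 = 8.
S4 applies (level before this adjustment is 8 < 17, so +1): 8 + 1 = 9.
S5 applies: 9 + 1 = 10.
S6 applies: 10 − 1 = 9.
S7 applies: 9 + 2 = 11.
Final offense level: 11.
Criminal history: 2 prior points → Category A (0-3).
Level 11 falls in the 11 band.
Grid: Level 11 × Category A = 11-21 months.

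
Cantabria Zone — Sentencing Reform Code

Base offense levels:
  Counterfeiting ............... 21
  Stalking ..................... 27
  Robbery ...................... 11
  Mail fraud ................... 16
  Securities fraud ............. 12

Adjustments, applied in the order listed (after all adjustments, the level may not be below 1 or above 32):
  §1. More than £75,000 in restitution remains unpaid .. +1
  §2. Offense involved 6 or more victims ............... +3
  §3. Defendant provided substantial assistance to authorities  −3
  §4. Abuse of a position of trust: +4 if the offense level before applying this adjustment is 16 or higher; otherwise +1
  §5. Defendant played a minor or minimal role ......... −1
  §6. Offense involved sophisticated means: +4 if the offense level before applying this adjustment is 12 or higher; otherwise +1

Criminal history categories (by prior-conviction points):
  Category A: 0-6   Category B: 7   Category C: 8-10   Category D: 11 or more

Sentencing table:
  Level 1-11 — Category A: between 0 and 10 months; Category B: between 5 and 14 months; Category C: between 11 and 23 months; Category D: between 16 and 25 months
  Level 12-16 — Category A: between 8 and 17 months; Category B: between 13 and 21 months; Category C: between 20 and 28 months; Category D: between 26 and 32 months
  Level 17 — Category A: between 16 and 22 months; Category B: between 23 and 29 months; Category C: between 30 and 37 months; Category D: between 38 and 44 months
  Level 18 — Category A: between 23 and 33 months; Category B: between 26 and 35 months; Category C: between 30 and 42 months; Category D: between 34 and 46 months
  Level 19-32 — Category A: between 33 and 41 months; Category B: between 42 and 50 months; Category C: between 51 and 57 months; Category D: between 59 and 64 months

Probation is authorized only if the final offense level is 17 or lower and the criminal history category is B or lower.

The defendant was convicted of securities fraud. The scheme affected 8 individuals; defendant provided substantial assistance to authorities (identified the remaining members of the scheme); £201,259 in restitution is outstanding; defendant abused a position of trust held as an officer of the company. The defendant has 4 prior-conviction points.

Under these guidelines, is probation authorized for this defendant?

Yes

Base offense level for securities fraud: 12.
§1 applies: 12 + 1 = 13.
§2 applies: 13 + 3 = 16.
§3 applies: 16 − 3 = 13.
§4 applies (level before this adjustment is 13 < 16, so +1): 13 + 1 = 14.
§6 does not apply.
Final offense level: 14.
Criminal history: 4 prior points → Category A (0-6).
Level 14 falls in the 12-16 band.
Grid: Level 12-16 × Category A = 8-17 months.
Probation check: level 14 ≤ 17 and category A ≤ B → eligible.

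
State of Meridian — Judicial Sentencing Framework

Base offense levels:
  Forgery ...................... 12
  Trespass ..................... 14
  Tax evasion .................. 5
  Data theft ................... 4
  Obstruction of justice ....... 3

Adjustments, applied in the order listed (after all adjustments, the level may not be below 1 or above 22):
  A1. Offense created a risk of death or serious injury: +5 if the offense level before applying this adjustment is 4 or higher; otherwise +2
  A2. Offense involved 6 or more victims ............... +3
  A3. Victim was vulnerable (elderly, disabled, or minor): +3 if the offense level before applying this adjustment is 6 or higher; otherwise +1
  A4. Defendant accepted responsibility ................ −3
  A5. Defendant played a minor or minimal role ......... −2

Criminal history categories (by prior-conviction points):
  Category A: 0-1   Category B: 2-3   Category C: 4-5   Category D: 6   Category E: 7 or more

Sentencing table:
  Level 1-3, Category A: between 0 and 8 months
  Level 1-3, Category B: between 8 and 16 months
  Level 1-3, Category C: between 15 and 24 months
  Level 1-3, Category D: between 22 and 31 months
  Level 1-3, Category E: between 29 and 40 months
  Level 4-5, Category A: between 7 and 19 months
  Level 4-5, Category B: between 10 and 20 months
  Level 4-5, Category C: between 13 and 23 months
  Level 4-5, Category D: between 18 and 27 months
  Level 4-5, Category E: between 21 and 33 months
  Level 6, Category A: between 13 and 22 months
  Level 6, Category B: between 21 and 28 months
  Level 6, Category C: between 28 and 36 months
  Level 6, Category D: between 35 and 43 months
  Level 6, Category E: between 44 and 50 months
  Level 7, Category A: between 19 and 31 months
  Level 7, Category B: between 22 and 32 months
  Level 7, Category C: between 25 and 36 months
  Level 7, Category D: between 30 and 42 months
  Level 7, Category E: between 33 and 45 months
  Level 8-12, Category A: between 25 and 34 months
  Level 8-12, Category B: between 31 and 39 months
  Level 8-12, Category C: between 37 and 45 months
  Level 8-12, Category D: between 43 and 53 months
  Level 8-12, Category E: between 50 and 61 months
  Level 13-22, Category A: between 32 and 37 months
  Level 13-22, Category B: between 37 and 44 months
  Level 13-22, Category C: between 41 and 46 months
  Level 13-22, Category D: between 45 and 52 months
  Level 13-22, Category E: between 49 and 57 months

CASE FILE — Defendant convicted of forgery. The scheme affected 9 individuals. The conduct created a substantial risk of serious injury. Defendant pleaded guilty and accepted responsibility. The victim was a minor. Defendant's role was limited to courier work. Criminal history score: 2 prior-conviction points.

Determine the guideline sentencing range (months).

Base offense level for forgery: 12.
A1 applies (level before this adjustment is 12 ≥ 4, so +5): 12 + 5 = 17.
A2 applies: 17 + 3 = 20.
A3 applies (level before this adjustment is 20 ≥ 6, so +3): 20 + 3 = 23.
A4 applies: 23 − 3 = 20.
A5 applies: 20 − 2 = 18.
Final offense level: 18.
Criminal history: 2 prior points → Category B (2-3).
Level 18 falls in the 13-22 band.
Grid: Level 13-22 × Category B = 37-44 months.

37-44 months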